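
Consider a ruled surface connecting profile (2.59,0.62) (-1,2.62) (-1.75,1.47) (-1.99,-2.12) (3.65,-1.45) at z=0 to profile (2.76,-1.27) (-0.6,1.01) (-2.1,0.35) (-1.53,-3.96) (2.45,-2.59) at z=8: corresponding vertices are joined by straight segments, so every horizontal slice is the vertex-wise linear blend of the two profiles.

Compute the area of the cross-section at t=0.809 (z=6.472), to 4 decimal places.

Cross-section at t=0.809: each vertex is (1-t)·p0[i] + t·p1[i].
  v1: (1-0.809)·(2.59,0.62) + 0.809·(2.76,-1.27) = (2.7275,-0.9090)
  v2: (1-0.809)·(-1,2.62) + 0.809·(-0.6,1.01) = (-0.6764,1.3175)
  v3: (1-0.809)·(-1.75,1.47) + 0.809·(-2.1,0.35) = (-2.0332,0.5639)
  v4: (1-0.809)·(-1.99,-2.12) + 0.809·(-1.53,-3.96) = (-1.6179,-3.6086)
  v5: (1-0.809)·(3.65,-1.45) + 0.809·(2.45,-2.59) = (2.6792,-2.3723)
Shoelace sum Σ(x_i·y_{i+1} − x_{i+1}·y_i):
  i=1: 2.7275·1.3175 − -0.6764·-0.9090 = +2.9787 (running +2.9787)
  i=2: -0.6764·0.5639 − -2.0332·1.3175 = +2.2973 (running +5.2760)
  i=3: -2.0332·-3.6086 − -1.6179·0.5639 = +8.2491 (running +13.5250)
  i=4: -1.6179·-2.3723 − 2.6792·-3.6086 = +13.5060 (running +27.0311)
  i=5: 2.6792·-0.9090 − 2.7275·-2.3723 = +4.0350 (running +31.0661)
Area = |Σ|/2 = |31.0661|/2 = 15.5330

Area at t=0.809: 15.5330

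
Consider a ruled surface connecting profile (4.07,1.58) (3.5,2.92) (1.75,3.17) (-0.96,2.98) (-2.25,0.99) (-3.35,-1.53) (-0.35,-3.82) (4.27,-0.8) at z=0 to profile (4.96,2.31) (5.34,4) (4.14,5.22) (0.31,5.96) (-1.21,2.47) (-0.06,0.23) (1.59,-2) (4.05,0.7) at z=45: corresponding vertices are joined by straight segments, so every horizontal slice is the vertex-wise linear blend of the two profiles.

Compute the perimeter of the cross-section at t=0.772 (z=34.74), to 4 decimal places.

Cross-section at t=0.772: each vertex is (1-t)·p0[i] + t·p1[i].
  v1: (1-0.772)·(4.07,1.58) + 0.772·(4.96,2.31) = (4.7571,2.1436)
  v2: (1-0.772)·(3.5,2.92) + 0.772·(5.34,4) = (4.9205,3.7538)
  v3: (1-0.772)·(1.75,3.17) + 0.772·(4.14,5.22) = (3.5951,4.7526)
  v4: (1-0.772)·(-0.96,2.98) + 0.772·(0.31,5.96) = (0.0204,5.2806)
  v5: (1-0.772)·(-2.25,0.99) + 0.772·(-1.21,2.47) = (-1.4471,2.1326)
  v6: (1-0.772)·(-3.35,-1.53) + 0.772·(-0.06,0.23) = (-0.8101,-0.1713)
  v7: (1-0.772)·(-0.35,-3.82) + 0.772·(1.59,-2) = (1.1477,-2.4150)
  v8: (1-0.772)·(4.27,-0.8) + 0.772·(4.05,0.7) = (4.1002,0.3580)
Perimeter = Σ |v_{i+1} − v_i|:
  edge 1→2: √(0.1634² + 1.6102²) = 1.6185 (running 1.6185)
  edge 2→3: √(-1.3254² + 0.9988²) = 1.6596 (running 3.2781)
  edge 3→4: √(-3.5746² + 0.5280²) = 3.6134 (running 6.8915)
  edge 4→5: √(-1.4676² + -3.1480²) = 3.4733 (running 10.3648)
  edge 5→6: √(0.6370² + -2.3038²) = 2.3903 (running 12.7551)
  edge 6→7: √(1.9578² + -2.2437²) = 2.9778 (running 15.7328)
  edge 7→8: √(2.9525² + 2.7730²) = 4.0505 (running 19.7833)
  edge 8→1: √(0.6569² + 1.7856²) = 1.9026 (running 21.6859)
Perimeter = 21.6859

Perimeter at t=0.772: 21.6859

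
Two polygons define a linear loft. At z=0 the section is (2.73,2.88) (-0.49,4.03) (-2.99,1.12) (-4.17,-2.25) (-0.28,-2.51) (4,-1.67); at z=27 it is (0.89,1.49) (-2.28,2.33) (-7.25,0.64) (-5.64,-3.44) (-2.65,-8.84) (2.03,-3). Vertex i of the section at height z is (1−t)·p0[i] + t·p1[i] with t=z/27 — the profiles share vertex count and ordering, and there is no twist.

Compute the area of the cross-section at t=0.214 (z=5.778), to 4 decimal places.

Cross-section at t=0.214: each vertex is (1-t)·p0[i] + t·p1[i].
  v1: (1-0.214)·(2.73,2.88) + 0.214·(0.89,1.49) = (2.3362,2.5825)
  v2: (1-0.214)·(-0.49,4.03) + 0.214·(-2.28,2.33) = (-0.8731,3.6662)
  v3: (1-0.214)·(-2.99,1.12) + 0.214·(-7.25,0.64) = (-3.9016,1.0173)
  v4: (1-0.214)·(-4.17,-2.25) + 0.214·(-5.64,-3.44) = (-4.4846,-2.5047)
  v5: (1-0.214)·(-0.28,-2.51) + 0.214·(-2.65,-8.84) = (-0.7872,-3.8646)
  v6: (1-0.214)·(4,-1.67) + 0.214·(2.03,-3) = (3.5784,-1.9546)
Shoelace sum Σ(x_i·y_{i+1} − x_{i+1}·y_i):
  i=1: 2.3362·3.6662 − -0.8731·2.5825 = +10.8198 (running +10.8198)
  i=2: -0.8731·1.0173 − -3.9016·3.6662 = +13.4160 (running +24.2359)
  i=3: -3.9016·-2.5047 − -4.4846·1.0173 = +14.3344 (running +38.5702)
  i=4: -4.4846·-3.8646 − -0.7872·-2.5047 = +15.3596 (running +53.9298)
  i=5: -0.7872·-1.9546 − 3.5784·-3.8646 = +15.3679 (running +69.2977)
  i=6: 3.5784·2.5825 − 2.3362·-1.9546 = +13.8079 (running +83.1056)
Area = |Σ|/2 = |83.1056|/2 = 41.5528

Area at t=0.214: 41.5528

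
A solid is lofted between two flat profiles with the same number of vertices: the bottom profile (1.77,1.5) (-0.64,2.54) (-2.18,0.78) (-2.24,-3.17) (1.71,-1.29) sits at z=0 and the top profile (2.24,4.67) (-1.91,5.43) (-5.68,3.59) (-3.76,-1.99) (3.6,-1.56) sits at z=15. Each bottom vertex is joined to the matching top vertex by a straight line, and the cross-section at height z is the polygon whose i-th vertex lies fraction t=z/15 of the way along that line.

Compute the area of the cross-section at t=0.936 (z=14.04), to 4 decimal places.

Cross-section at t=0.936: each vertex is (1-t)·p0[i] + t·p1[i].
  v1: (1-0.936)·(1.77,1.5) + 0.936·(2.24,4.67) = (2.2099,4.4671)
  v2: (1-0.936)·(-0.64,2.54) + 0.936·(-1.91,5.43) = (-1.8287,5.2450)
  v3: (1-0.936)·(-2.18,0.78) + 0.936·(-5.68,3.59) = (-5.4560,3.4102)
  v4: (1-0.936)·(-2.24,-3.17) + 0.936·(-3.76,-1.99) = (-3.6627,-2.0655)
  v5: (1-0.936)·(1.71,-1.29) + 0.936·(3.6,-1.56) = (3.4790,-1.5427)
Shoelace sum Σ(x_i·y_{i+1} − x_{i+1}·y_i):
  i=1: 2.2099·5.2450 − -1.8287·4.4671 = +19.7602 (running +19.7602)
  i=2: -1.8287·3.4102 − -5.4560·5.2450 = +22.3807 (running +42.1409)
  i=3: -5.4560·-2.0655 − -3.6627·3.4102 = +23.7599 (running +65.9009)
  i=4: -3.6627·-1.5427 − 3.4790·-2.0655 = +12.8366 (running +78.7375)
  i=5: 3.4790·4.4671 − 2.2099·-1.5427 = +18.9506 (running +97.6880)
Area = |Σ|/2 = |97.6880|/2 = 48.8440

Area at t=0.936: 48.8440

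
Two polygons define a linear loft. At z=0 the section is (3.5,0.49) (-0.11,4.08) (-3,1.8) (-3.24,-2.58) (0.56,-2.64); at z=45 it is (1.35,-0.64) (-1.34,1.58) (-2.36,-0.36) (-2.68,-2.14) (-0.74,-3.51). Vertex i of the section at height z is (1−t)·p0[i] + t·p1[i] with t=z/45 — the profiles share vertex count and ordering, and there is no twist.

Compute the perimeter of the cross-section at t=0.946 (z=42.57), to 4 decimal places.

Perimeter at t=0.946: 13.7837

Cross-section at t=0.946: each vertex is (1-t)·p0[i] + t·p1[i].
  v1: (1-0.946)·(3.5,0.49) + 0.946·(1.35,-0.64) = (1.4661,-0.5790)
  v2: (1-0.946)·(-0.11,4.08) + 0.946·(-1.34,1.58) = (-1.2736,1.7150)
  v3: (1-0.946)·(-3,1.8) + 0.946·(-2.36,-0.36) = (-2.3946,-0.2434)
  v4: (1-0.946)·(-3.24,-2.58) + 0.946·(-2.68,-2.14) = (-2.7102,-2.1638)
  v5: (1-0.946)·(0.56,-2.64) + 0.946·(-0.74,-3.51) = (-0.6698,-3.4630)
Perimeter = Σ |v_{i+1} − v_i|:
  edge 1→2: √(-2.7397² + 2.2940²) = 3.5733 (running 3.5733)
  edge 2→3: √(-1.1210² + -1.9584²) = 2.2565 (running 5.8298)
  edge 3→4: √(-0.3157² + -1.9204²) = 1.9462 (running 7.7759)
  edge 4→5: √(2.0404² + -1.2993²) = 2.4190 (running 10.1949)
  edge 5→1: √(2.1359² + 2.8840²) = 3.5888 (running 13.7837)
Perimeter = 13.7837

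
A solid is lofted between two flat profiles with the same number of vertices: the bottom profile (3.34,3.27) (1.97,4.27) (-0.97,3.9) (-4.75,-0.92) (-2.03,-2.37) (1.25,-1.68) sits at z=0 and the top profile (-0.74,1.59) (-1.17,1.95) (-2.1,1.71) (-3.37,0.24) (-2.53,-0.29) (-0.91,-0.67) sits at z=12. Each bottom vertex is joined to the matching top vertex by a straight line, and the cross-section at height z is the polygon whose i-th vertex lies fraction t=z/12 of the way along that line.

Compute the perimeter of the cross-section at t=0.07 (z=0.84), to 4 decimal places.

Perimeter at t=0.07: 21.5781

Cross-section at t=0.07: each vertex is (1-t)·p0[i] + t·p1[i].
  v1: (1-0.07)·(3.34,3.27) + 0.07·(-0.74,1.59) = (3.0544,3.1524)
  v2: (1-0.07)·(1.97,4.27) + 0.07·(-1.17,1.95) = (1.7502,4.1076)
  v3: (1-0.07)·(-0.97,3.9) + 0.07·(-2.1,1.71) = (-1.0491,3.7467)
  v4: (1-0.07)·(-4.75,-0.92) + 0.07·(-3.37,0.24) = (-4.6534,-0.8388)
  v5: (1-0.07)·(-2.03,-2.37) + 0.07·(-2.53,-0.29) = (-2.0650,-2.2244)
  v6: (1-0.07)·(1.25,-1.68) + 0.07·(-0.91,-0.67) = (1.0988,-1.6093)
Perimeter = Σ |v_{i+1} − v_i|:
  edge 1→2: √(-1.3042² + 0.9552²) = 1.6166 (running 1.6166)
  edge 2→3: √(-2.7993² + -0.3609²) = 2.8225 (running 4.4391)
  edge 3→4: √(-3.6043² + -4.5855²) = 5.8325 (running 10.2715)
  edge 4→5: √(2.5884² + -1.3856²) = 2.9359 (running 13.2075)
  edge 5→6: √(3.1638² + 0.6151²) = 3.2230 (running 16.4305)
  edge 6→1: √(1.9556² + 4.7617²) = 5.1476 (running 21.5781)
Perimeter = 21.5781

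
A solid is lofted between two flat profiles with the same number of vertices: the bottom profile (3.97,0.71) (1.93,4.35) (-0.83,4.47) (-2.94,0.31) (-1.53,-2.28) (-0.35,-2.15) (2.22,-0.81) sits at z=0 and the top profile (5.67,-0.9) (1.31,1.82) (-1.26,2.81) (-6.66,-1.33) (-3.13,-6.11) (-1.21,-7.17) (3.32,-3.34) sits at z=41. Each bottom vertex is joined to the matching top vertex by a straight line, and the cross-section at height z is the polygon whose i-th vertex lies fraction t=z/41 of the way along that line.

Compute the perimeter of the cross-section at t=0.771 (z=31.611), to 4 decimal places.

Perimeter at t=0.771: 29.3134

Cross-section at t=0.771: each vertex is (1-t)·p0[i] + t·p1[i].
  v1: (1-0.771)·(3.97,0.71) + 0.771·(5.67,-0.9) = (5.2807,-0.5313)
  v2: (1-0.771)·(1.93,4.35) + 0.771·(1.31,1.82) = (1.4520,2.3994)
  v3: (1-0.771)·(-0.83,4.47) + 0.771·(-1.26,2.81) = (-1.1615,3.1901)
  v4: (1-0.771)·(-2.94,0.31) + 0.771·(-6.66,-1.33) = (-5.8081,-0.9544)
  v5: (1-0.771)·(-1.53,-2.28) + 0.771·(-3.13,-6.11) = (-2.7636,-5.2329)
  v6: (1-0.771)·(-0.35,-2.15) + 0.771·(-1.21,-7.17) = (-1.0131,-6.0204)
  v7: (1-0.771)·(2.22,-0.81) + 0.771·(3.32,-3.34) = (3.0681,-2.7606)
Perimeter = Σ |v_{i+1} − v_i|:
  edge 1→2: √(-3.8287² + 2.9307²) = 4.8216 (running 4.8216)
  edge 2→3: √(-2.6135² + 0.7908²) = 2.7305 (running 7.5521)
  edge 3→4: √(-4.6466² + -4.1446²) = 6.2264 (running 13.7786)
  edge 4→5: √(3.0445² + -4.2785²) = 5.2512 (running 19.0297)
  edge 5→6: √(1.7505² + -0.7875²) = 1.9195 (running 20.9492)
  edge 6→7: √(4.0812² + 3.2598²) = 5.2232 (running 26.1725)
  edge 7→1: √(2.2126² + 2.2293²) = 3.1409 (running 29.3134)
Perimeter = 29.3134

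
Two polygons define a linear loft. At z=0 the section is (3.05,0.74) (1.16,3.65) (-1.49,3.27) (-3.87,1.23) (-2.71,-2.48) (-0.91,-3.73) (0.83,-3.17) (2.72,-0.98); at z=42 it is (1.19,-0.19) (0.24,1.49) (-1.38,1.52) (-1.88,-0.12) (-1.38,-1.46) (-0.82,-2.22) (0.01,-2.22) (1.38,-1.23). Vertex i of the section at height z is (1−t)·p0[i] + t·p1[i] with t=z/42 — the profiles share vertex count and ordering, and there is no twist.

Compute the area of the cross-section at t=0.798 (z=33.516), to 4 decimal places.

Area at t=0.798: 12.7398

Cross-section at t=0.798: each vertex is (1-t)·p0[i] + t·p1[i].
  v1: (1-0.798)·(3.05,0.74) + 0.798·(1.19,-0.19) = (1.5657,-0.0021)
  v2: (1-0.798)·(1.16,3.65) + 0.798·(0.24,1.49) = (0.4258,1.9263)
  v3: (1-0.798)·(-1.49,3.27) + 0.798·(-1.38,1.52) = (-1.4022,1.8735)
  v4: (1-0.798)·(-3.87,1.23) + 0.798·(-1.88,-0.12) = (-2.2820,0.1527)
  v5: (1-0.798)·(-2.71,-2.48) + 0.798·(-1.38,-1.46) = (-1.6487,-1.6660)
  v6: (1-0.798)·(-0.91,-3.73) + 0.798·(-0.82,-2.22) = (-0.8382,-2.5250)
  v7: (1-0.798)·(0.83,-3.17) + 0.798·(0.01,-2.22) = (0.1756,-2.4119)
  v8: (1-0.798)·(2.72,-0.98) + 0.798·(1.38,-1.23) = (1.6507,-1.1795)
Shoelace sum Σ(x_i·y_{i+1} − x_{i+1}·y_i):
  i=1: 1.5657·1.9263 − 0.4258·-0.0021 = +3.0170 (running +3.0170)
  i=2: 0.4258·1.8735 − -1.4022·1.9263 = +3.4989 (running +6.5159)
  i=3: -1.4022·0.1527 − -2.2820·1.8735 = +4.0612 (running +10.5771)
  i=4: -2.2820·-1.6660 − -1.6487·0.1527 = +4.0536 (running +14.6307)
  i=5: -1.6487·-2.5250 − -0.8382·-1.6660 = +2.7665 (running +17.3972)
  i=6: -0.8382·-2.4119 − 0.1756·-2.5250 = +2.4651 (running +19.8623)
  i=7: 0.1756·-1.1795 − 1.6507·-2.4119 = +3.7741 (running +23.6364)
  i=8: 1.6507·-0.0021 − 1.5657·-1.1795 = +1.8432 (running +25.4796)
Area = |Σ|/2 = |25.4796|/2 = 12.7398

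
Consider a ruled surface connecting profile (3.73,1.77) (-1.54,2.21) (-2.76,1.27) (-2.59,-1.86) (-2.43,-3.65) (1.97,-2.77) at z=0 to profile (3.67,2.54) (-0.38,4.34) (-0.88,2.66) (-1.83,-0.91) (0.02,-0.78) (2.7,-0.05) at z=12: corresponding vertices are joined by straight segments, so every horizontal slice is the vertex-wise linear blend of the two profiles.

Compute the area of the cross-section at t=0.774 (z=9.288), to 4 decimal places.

Area at t=0.774: 20.0535

Cross-section at t=0.774: each vertex is (1-t)·p0[i] + t·p1[i].
  v1: (1-0.774)·(3.73,1.77) + 0.774·(3.67,2.54) = (3.6836,2.3660)
  v2: (1-0.774)·(-1.54,2.21) + 0.774·(-0.38,4.34) = (-0.6422,3.8586)
  v3: (1-0.774)·(-2.76,1.27) + 0.774·(-0.88,2.66) = (-1.3049,2.3459)
  v4: (1-0.774)·(-2.59,-1.86) + 0.774·(-1.83,-0.91) = (-2.0018,-1.1247)
  v5: (1-0.774)·(-2.43,-3.65) + 0.774·(0.02,-0.78) = (-0.5337,-1.4286)
  v6: (1-0.774)·(1.97,-2.77) + 0.774·(2.7,-0.05) = (2.5350,-0.6647)
Shoelace sum Σ(x_i·y_{i+1} − x_{i+1}·y_i):
  i=1: 3.6836·3.8586 − -0.6422·2.3660 = +15.7328 (running +15.7328)
  i=2: -0.6422·2.3459 − -1.3049·3.8586 = +3.5286 (running +19.2614)
  i=3: -1.3049·-1.1247 − -2.0018·2.3459 = +6.1634 (running +25.4249)
  i=4: -2.0018·-1.4286 − -0.5337·-1.1247 = +2.2595 (running +27.6844)
  i=5: -0.5337·-0.6647 − 2.5350·-1.4286 = +3.9763 (running +31.6607)
  i=6: 2.5350·2.3660 − 3.6836·-0.6647 = +8.4463 (running +40.1070)
Area = |Σ|/2 = |40.1070|/2 = 20.0535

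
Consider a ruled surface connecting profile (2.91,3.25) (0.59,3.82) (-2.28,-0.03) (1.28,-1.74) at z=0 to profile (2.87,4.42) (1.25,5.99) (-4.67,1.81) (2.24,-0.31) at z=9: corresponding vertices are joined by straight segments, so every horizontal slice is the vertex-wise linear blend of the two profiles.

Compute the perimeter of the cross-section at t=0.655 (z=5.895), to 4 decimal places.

Perimeter at t=0.655: 19.5732

Cross-section at t=0.655: each vertex is (1-t)·p0[i] + t·p1[i].
  v1: (1-0.655)·(2.91,3.25) + 0.655·(2.87,4.42) = (2.8838,4.0164)
  v2: (1-0.655)·(0.59,3.82) + 0.655·(1.25,5.99) = (1.0223,5.2414)
  v3: (1-0.655)·(-2.28,-0.03) + 0.655·(-4.67,1.81) = (-3.8455,1.1752)
  v4: (1-0.655)·(1.28,-1.74) + 0.655·(2.24,-0.31) = (1.9088,-0.8034)
Perimeter = Σ |v_{i+1} − v_i|:
  edge 1→2: √(-1.8615² + 1.2250²) = 2.2284 (running 2.2284)
  edge 2→3: √(-4.8678² + -4.0662²) = 6.3426 (running 8.5710)
  edge 3→4: √(5.7543² + -1.9786²) = 6.0849 (running 14.6559)
  edge 4→1: √(0.9750² + 4.8197²) = 4.9173 (running 19.5732)
Perimeter = 19.5732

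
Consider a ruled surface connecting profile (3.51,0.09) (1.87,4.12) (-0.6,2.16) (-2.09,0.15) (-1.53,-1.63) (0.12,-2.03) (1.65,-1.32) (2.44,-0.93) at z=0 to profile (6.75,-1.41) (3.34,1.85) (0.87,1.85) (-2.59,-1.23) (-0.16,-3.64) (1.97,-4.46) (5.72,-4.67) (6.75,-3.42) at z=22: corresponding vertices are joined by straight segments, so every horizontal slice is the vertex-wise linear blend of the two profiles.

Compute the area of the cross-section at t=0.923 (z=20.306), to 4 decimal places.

Area at t=0.923: 40.2306

Cross-section at t=0.923: each vertex is (1-t)·p0[i] + t·p1[i].
  v1: (1-0.923)·(3.51,0.09) + 0.923·(6.75,-1.41) = (6.5005,-1.2945)
  v2: (1-0.923)·(1.87,4.12) + 0.923·(3.34,1.85) = (3.2268,2.0248)
  v3: (1-0.923)·(-0.6,2.16) + 0.923·(0.87,1.85) = (0.7568,1.8739)
  v4: (1-0.923)·(-2.09,0.15) + 0.923·(-2.59,-1.23) = (-2.5515,-1.1237)
  v5: (1-0.923)·(-1.53,-1.63) + 0.923·(-0.16,-3.64) = (-0.2655,-3.4852)
  v6: (1-0.923)·(0.12,-2.03) + 0.923·(1.97,-4.46) = (1.8276,-4.2729)
  v7: (1-0.923)·(1.65,-1.32) + 0.923·(5.72,-4.67) = (5.4066,-4.4120)
  v8: (1-0.923)·(2.44,-0.93) + 0.923·(6.75,-3.42) = (6.4181,-3.2283)
Shoelace sum Σ(x_i·y_{i+1} − x_{i+1}·y_i):
  i=1: 6.5005·2.0248 − 3.2268·-1.2945 = +17.3393 (running +17.3393)
  i=2: 3.2268·1.8739 − 0.7568·2.0248 = +4.5142 (running +21.8535)
  i=3: 0.7568·-1.1237 − -2.5515·1.8739 = +3.9307 (running +25.7843)
  i=4: -2.5515·-3.4852 − -0.2655·-1.1237 = +8.5942 (running +34.3785)
  i=5: -0.2655·-4.2729 − 1.8276·-3.4852 = +7.5038 (running +41.8823)
  i=6: 1.8276·-4.4120 − 5.4066·-4.2729 = +15.0386 (running +56.9209)
  i=7: 5.4066·-3.2283 − 6.4181·-4.4120 = +10.8631 (running +67.7840)
  i=8: 6.4181·-1.2945 − 6.5005·-3.2283 = +12.6772 (running +80.4612)
Area = |Σ|/2 = |80.4612|/2 = 40.2306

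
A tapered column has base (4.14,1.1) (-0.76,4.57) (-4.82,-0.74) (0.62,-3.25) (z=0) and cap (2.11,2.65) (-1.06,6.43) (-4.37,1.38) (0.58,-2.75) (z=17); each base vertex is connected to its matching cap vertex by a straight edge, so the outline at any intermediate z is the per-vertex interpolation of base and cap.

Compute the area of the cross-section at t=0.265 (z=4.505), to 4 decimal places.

Cross-section at t=0.265: each vertex is (1-t)·p0[i] + t·p1[i].
  v1: (1-0.265)·(4.14,1.1) + 0.265·(2.11,2.65) = (3.6020,1.5108)
  v2: (1-0.265)·(-0.76,4.57) + 0.265·(-1.06,6.43) = (-0.8395,5.0629)
  v3: (1-0.265)·(-4.82,-0.74) + 0.265·(-4.37,1.38) = (-4.7008,-0.1782)
  v4: (1-0.265)·(0.62,-3.25) + 0.265·(0.58,-2.75) = (0.6094,-3.1175)
Shoelace sum Σ(x_i·y_{i+1} − x_{i+1}·y_i):
  i=1: 3.6020·5.0629 − -0.8395·1.5108 = +19.5051 (running +19.5051)
  i=2: -0.8395·-0.1782 − -4.7008·5.0629 = +23.9490 (running +43.4541)
  i=3: -4.7008·-3.1175 − 0.6094·-0.1782 = +14.7632 (running +58.2173)
  i=4: 0.6094·1.5108 − 3.6020·-3.1175 = +12.1500 (running +70.3673)
Area = |Σ|/2 = |70.3673|/2 = 35.1837

Area at t=0.265: 35.1837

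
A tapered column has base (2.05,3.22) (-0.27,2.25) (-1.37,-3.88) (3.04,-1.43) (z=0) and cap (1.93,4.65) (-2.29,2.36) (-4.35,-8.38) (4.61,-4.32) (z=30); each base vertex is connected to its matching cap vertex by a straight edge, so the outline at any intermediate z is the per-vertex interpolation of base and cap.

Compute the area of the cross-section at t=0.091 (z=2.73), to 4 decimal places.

Cross-section at t=0.091: each vertex is (1-t)·p0[i] + t·p1[i].
  v1: (1-0.091)·(2.05,3.22) + 0.091·(1.93,4.65) = (2.0391,3.3501)
  v2: (1-0.091)·(-0.27,2.25) + 0.091·(-2.29,2.36) = (-0.4538,2.2600)
  v3: (1-0.091)·(-1.37,-3.88) + 0.091·(-4.35,-8.38) = (-1.6412,-4.2895)
  v4: (1-0.091)·(3.04,-1.43) + 0.091·(4.61,-4.32) = (3.1829,-1.6930)
Shoelace sum Σ(x_i·y_{i+1} − x_{i+1}·y_i):
  i=1: 2.0391·2.2600 − -0.4538·3.3501 = +6.1287 (running +6.1287)
  i=2: -0.4538·-4.2895 − -1.6412·2.2600 = +5.6557 (running +11.7844)
  i=3: -1.6412·-1.6930 − 3.1829·-4.2895 = +16.4314 (running +28.2159)
  i=4: 3.1829·3.3501 − 2.0391·-1.6930 = +14.1152 (running +42.3310)
Area = |Σ|/2 = |42.3310|/2 = 21.1655

Area at t=0.091: 21.1655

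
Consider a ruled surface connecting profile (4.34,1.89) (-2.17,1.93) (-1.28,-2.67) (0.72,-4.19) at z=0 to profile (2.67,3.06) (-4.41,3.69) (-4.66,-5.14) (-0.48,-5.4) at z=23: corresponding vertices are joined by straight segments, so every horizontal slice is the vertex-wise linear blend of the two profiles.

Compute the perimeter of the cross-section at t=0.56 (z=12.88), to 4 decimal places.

Perimeter at t=0.56: 25.2722

Cross-section at t=0.56: each vertex is (1-t)·p0[i] + t·p1[i].
  v1: (1-0.56)·(4.34,1.89) + 0.56·(2.67,3.06) = (3.4048,2.5452)
  v2: (1-0.56)·(-2.17,1.93) + 0.56·(-4.41,3.69) = (-3.4244,2.9156)
  v3: (1-0.56)·(-1.28,-2.67) + 0.56·(-4.66,-5.14) = (-3.1728,-4.0532)
  v4: (1-0.56)·(0.72,-4.19) + 0.56·(-0.48,-5.4) = (0.0480,-4.8676)
Perimeter = Σ |v_{i+1} − v_i|:
  edge 1→2: √(-6.8292² + 0.3704²) = 6.8392 (running 6.8392)
  edge 2→3: √(0.2516² + -6.9688²) = 6.9733 (running 13.8126)
  edge 3→4: √(3.2208² + -0.8144²) = 3.3222 (running 17.1347)
  edge 4→1: √(3.3568² + 7.4128²) = 8.1374 (running 25.2722)
Perimeter = 25.2722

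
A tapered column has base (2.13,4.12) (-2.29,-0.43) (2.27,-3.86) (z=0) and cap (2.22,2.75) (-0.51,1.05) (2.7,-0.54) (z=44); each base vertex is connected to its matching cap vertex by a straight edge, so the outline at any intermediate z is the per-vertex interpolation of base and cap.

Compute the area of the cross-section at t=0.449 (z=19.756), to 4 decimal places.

Area at t=0.449: 11.2318

Cross-section at t=0.449: each vertex is (1-t)·p0[i] + t·p1[i].
  v1: (1-0.449)·(2.13,4.12) + 0.449·(2.22,2.75) = (2.1704,3.5049)
  v2: (1-0.449)·(-2.29,-0.43) + 0.449·(-0.51,1.05) = (-1.4908,0.2345)
  v3: (1-0.449)·(2.27,-3.86) + 0.449·(2.7,-0.54) = (2.4631,-2.3693)
Shoelace sum Σ(x_i·y_{i+1} − x_{i+1}·y_i):
  i=1: 2.1704·0.2345 − -1.4908·3.5049 = +5.7340 (running +5.7340)
  i=2: -1.4908·-2.3693 − 2.4631·0.2345 = +2.9545 (running +8.6885)
  i=3: 2.4631·3.5049 − 2.1704·-2.3693 = +13.7751 (running +22.4636)
Area = |Σ|/2 = |22.4636|/2 = 11.2318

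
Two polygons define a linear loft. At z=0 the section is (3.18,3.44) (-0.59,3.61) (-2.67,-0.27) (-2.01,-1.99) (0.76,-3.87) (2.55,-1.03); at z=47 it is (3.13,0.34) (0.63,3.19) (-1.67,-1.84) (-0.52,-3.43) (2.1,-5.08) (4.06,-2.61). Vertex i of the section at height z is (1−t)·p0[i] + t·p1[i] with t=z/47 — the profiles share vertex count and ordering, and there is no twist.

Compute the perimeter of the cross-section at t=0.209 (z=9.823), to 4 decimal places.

Perimeter at t=0.209: 20.8425

Cross-section at t=0.209: each vertex is (1-t)·p0[i] + t·p1[i].
  v1: (1-0.209)·(3.18,3.44) + 0.209·(3.13,0.34) = (3.1696,2.7921)
  v2: (1-0.209)·(-0.59,3.61) + 0.209·(0.63,3.19) = (-0.3350,3.5222)
  v3: (1-0.209)·(-2.67,-0.27) + 0.209·(-1.67,-1.84) = (-2.4610,-0.5981)
  v4: (1-0.209)·(-2.01,-1.99) + 0.209·(-0.52,-3.43) = (-1.6986,-2.2910)
  v5: (1-0.209)·(0.76,-3.87) + 0.209·(2.1,-5.08) = (1.0401,-4.1229)
  v6: (1-0.209)·(2.55,-1.03) + 0.209·(4.06,-2.61) = (2.8656,-1.3602)
Perimeter = Σ |v_{i+1} − v_i|:
  edge 1→2: √(-3.5046² + 0.7301²) = 3.5798 (running 3.5798)
  edge 2→3: √(-2.1260² + -4.1204²) = 4.6365 (running 8.2163)
  edge 3→4: √(0.7624² + -1.6928²) = 1.8566 (running 10.0729)
  edge 4→5: √(2.7386² + -1.8319²) = 3.2949 (running 13.3678)
  edge 5→6: √(1.8255² + 2.7627²) = 3.3113 (running 16.6791)
  edge 6→1: √(0.3040² + 4.1523²) = 4.1634 (running 20.8425)
Perimeter = 20.8425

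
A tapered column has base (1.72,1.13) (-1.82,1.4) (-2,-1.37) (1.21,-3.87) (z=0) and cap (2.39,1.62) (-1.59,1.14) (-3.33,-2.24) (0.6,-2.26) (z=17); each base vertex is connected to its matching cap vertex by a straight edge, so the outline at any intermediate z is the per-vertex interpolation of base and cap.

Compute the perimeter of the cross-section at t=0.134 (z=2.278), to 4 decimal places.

Cross-section at t=0.134: each vertex is (1-t)·p0[i] + t·p1[i].
  v1: (1-0.134)·(1.72,1.13) + 0.134·(2.39,1.62) = (1.8098,1.1957)
  v2: (1-0.134)·(-1.82,1.4) + 0.134·(-1.59,1.14) = (-1.7892,1.3652)
  v3: (1-0.134)·(-2,-1.37) + 0.134·(-3.33,-2.24) = (-2.1782,-1.4866)
  v4: (1-0.134)·(1.21,-3.87) + 0.134·(0.6,-2.26) = (1.1283,-3.6543)
Perimeter = Σ |v_{i+1} − v_i|:
  edge 1→2: √(-3.5990² + 0.1695²) = 3.6029 (running 3.6029)
  edge 2→3: √(-0.3890² + -2.8517²) = 2.8782 (running 6.4811)
  edge 3→4: √(3.3065² + -2.1677²) = 3.9537 (running 10.4348)
  edge 4→1: √(0.6815² + 4.8499²) = 4.8976 (running 15.3324)
Perimeter = 15.3324

Perimeter at t=0.134: 15.3324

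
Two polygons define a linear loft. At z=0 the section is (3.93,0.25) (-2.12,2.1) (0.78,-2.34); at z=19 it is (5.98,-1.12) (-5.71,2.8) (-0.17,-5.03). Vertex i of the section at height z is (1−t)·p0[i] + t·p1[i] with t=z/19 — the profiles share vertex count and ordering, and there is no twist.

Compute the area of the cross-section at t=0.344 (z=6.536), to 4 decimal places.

Cross-section at t=0.344: each vertex is (1-t)·p0[i] + t·p1[i].
  v1: (1-0.344)·(3.93,0.25) + 0.344·(5.98,-1.12) = (4.6352,-0.2213)
  v2: (1-0.344)·(-2.12,2.1) + 0.344·(-5.71,2.8) = (-3.3550,2.3408)
  v3: (1-0.344)·(0.78,-2.34) + 0.344·(-0.17,-5.03) = (0.4532,-3.2654)
Shoelace sum Σ(x_i·y_{i+1} − x_{i+1}·y_i):
  i=1: 4.6352·2.3408 − -3.3550·-0.2213 = +10.1077 (running +10.1077)
  i=2: -3.3550·-3.2654 − 0.4532·2.3408 = +9.8943 (running +20.0020)
  i=3: 0.4532·-0.2213 − 4.6352·-3.2654 = +15.0353 (running +35.0373)
Area = |Σ|/2 = |35.0373|/2 = 17.5187

Area at t=0.344: 17.5187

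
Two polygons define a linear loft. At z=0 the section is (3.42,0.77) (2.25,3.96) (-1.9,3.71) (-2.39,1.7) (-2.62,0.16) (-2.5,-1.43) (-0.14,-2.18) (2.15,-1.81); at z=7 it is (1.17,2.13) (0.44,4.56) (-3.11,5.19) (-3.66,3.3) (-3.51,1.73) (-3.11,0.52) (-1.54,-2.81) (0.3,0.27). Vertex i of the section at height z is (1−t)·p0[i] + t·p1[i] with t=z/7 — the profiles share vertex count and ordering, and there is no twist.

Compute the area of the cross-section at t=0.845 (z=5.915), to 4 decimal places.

Area at t=0.845: 25.2577

Cross-section at t=0.845: each vertex is (1-t)·p0[i] + t·p1[i].
  v1: (1-0.845)·(3.42,0.77) + 0.845·(1.17,2.13) = (1.5188,1.9192)
  v2: (1-0.845)·(2.25,3.96) + 0.845·(0.44,4.56) = (0.7206,4.4670)
  v3: (1-0.845)·(-1.9,3.71) + 0.845·(-3.11,5.19) = (-2.9224,4.9606)
  v4: (1-0.845)·(-2.39,1.7) + 0.845·(-3.66,3.3) = (-3.4632,3.0520)
  v5: (1-0.845)·(-2.62,0.16) + 0.845·(-3.51,1.73) = (-3.3720,1.4866)
  v6: (1-0.845)·(-2.5,-1.43) + 0.845·(-3.11,0.52) = (-3.0154,0.2177)
  v7: (1-0.845)·(-0.14,-2.18) + 0.845·(-1.54,-2.81) = (-1.3230,-2.7123)
  v8: (1-0.845)·(2.15,-1.81) + 0.845·(0.3,0.27) = (0.5868,-0.0524)
Shoelace sum Σ(x_i·y_{i+1} − x_{i+1}·y_i):
  i=1: 1.5188·4.4670 − 0.7206·1.9192 = +5.4014 (running +5.4014)
  i=2: 0.7206·4.9606 − -2.9224·4.4670 = +16.6289 (running +22.0303)
  i=3: -2.9224·3.0520 − -3.4632·4.9606 = +8.2600 (running +30.2903)
  i=4: -3.4632·1.4866 − -3.3720·3.0520 = +5.1430 (running +35.4333)
  i=5: -3.3720·0.2177 − -3.0154·1.4866 = +3.7487 (running +39.1820)
  i=6: -3.0154·-2.7123 − -1.3230·0.2177 = +8.4670 (running +47.6490)
  i=7: -1.3230·-0.0524 − 0.5868·-2.7123 = +1.6608 (running +49.3098)
  i=8: 0.5868·1.9192 − 1.5188·-0.0524 = +1.2057 (running +50.5155)
Area = |Σ|/2 = |50.5155|/2 = 25.2577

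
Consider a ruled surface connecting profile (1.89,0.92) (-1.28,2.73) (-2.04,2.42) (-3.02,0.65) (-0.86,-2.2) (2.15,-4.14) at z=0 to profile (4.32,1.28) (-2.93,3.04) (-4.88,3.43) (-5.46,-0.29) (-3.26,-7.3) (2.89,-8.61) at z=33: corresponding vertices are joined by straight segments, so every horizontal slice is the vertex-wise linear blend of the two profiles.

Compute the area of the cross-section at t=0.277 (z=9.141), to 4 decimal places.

Area at t=0.277: 33.9882

Cross-section at t=0.277: each vertex is (1-t)·p0[i] + t·p1[i].
  v1: (1-0.277)·(1.89,0.92) + 0.277·(4.32,1.28) = (2.5631,1.0197)
  v2: (1-0.277)·(-1.28,2.73) + 0.277·(-2.93,3.04) = (-1.7371,2.8159)
  v3: (1-0.277)·(-2.04,2.42) + 0.277·(-4.88,3.43) = (-2.8267,2.6998)
  v4: (1-0.277)·(-3.02,0.65) + 0.277·(-5.46,-0.29) = (-3.6959,0.3896)
  v5: (1-0.277)·(-0.86,-2.2) + 0.277·(-3.26,-7.3) = (-1.5248,-3.6127)
  v6: (1-0.277)·(2.15,-4.14) + 0.277·(2.89,-8.61) = (2.3550,-5.3782)
Shoelace sum Σ(x_i·y_{i+1} − x_{i+1}·y_i):
  i=1: 2.5631·2.8159 − -1.7371·1.0197 = +8.9887 (running +8.9887)
  i=2: -1.7371·2.6998 − -2.8267·2.8159 = +3.2699 (running +12.2586)
  i=3: -2.8267·0.3896 − -3.6959·2.6998 = +8.8767 (running +21.1353)
  i=4: -3.6959·-3.6127 − -1.5248·0.3896 = +13.9462 (running +35.0815)
  i=5: -1.5248·-5.3782 − 2.3550·-3.6127 = +16.7085 (running +51.7900)
  i=6: 2.3550·1.0197 − 2.5631·-5.3782 = +16.1863 (running +67.9763)
Area = |Σ|/2 = |67.9763|/2 = 33.9882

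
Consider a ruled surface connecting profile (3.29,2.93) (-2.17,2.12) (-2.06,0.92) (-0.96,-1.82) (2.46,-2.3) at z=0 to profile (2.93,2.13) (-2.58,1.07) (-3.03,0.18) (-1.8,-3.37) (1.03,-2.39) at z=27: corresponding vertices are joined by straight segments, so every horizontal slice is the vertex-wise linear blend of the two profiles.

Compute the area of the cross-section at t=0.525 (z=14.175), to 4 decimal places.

Area at t=0.525: 20.2425

Cross-section at t=0.525: each vertex is (1-t)·p0[i] + t·p1[i].
  v1: (1-0.525)·(3.29,2.93) + 0.525·(2.93,2.13) = (3.1010,2.5100)
  v2: (1-0.525)·(-2.17,2.12) + 0.525·(-2.58,1.07) = (-2.3853,1.5688)
  v3: (1-0.525)·(-2.06,0.92) + 0.525·(-3.03,0.18) = (-2.5692,0.5315)
  v4: (1-0.525)·(-0.96,-1.82) + 0.525·(-1.8,-3.37) = (-1.4010,-2.6338)
  v5: (1-0.525)·(2.46,-2.3) + 0.525·(1.03,-2.39) = (1.7092,-2.3472)
Shoelace sum Σ(x_i·y_{i+1} − x_{i+1}·y_i):
  i=1: 3.1010·1.5688 − -2.3853·2.5100 = +10.8517 (running +10.8517)
  i=2: -2.3853·0.5315 − -2.5692·1.5688 = +2.7628 (running +13.6144)
  i=3: -2.5692·-2.6338 − -1.4010·0.5315 = +7.5114 (running +21.1258)
  i=4: -1.4010·-2.3472 − 1.7092·-2.6338 = +7.7902 (running +28.9160)
  i=5: 1.7092·2.5100 − 3.1010·-2.3472 = +11.5690 (running +40.4851)
Area = |Σ|/2 = |40.4851|/2 = 20.2425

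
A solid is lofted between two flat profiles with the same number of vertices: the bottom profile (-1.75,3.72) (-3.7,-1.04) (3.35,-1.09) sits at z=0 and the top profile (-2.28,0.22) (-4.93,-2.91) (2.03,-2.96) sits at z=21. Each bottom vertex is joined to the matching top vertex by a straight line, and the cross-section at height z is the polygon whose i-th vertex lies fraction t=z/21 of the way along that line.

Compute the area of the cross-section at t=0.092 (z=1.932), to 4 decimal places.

Cross-section at t=0.092: each vertex is (1-t)·p0[i] + t·p1[i].
  v1: (1-0.092)·(-1.75,3.72) + 0.092·(-2.28,0.22) = (-1.7988,3.3980)
  v2: (1-0.092)·(-3.7,-1.04) + 0.092·(-4.93,-2.91) = (-3.8132,-1.2120)
  v3: (1-0.092)·(3.35,-1.09) + 0.092·(2.03,-2.96) = (3.2286,-1.2620)
Shoelace sum Σ(x_i·y_{i+1} − x_{i+1}·y_i):
  i=1: -1.7988·-1.2120 − -3.8132·3.3980 = +15.1373 (running +15.1373)
  i=2: -3.8132·-1.2620 − 3.2286·-1.2120 = +8.7255 (running +23.8628)
  i=3: 3.2286·3.3980 − -1.7988·-1.2620 = +8.7005 (running +32.5633)
Area = |Σ|/2 = |32.5633|/2 = 16.2817

Area at t=0.092: 16.2817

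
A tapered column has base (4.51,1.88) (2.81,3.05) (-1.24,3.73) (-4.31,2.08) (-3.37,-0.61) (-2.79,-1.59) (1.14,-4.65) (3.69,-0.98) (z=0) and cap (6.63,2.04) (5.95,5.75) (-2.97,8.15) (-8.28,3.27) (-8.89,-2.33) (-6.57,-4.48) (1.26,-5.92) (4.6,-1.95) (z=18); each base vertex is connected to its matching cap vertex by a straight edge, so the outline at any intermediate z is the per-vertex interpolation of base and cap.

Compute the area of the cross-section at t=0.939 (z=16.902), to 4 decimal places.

Cross-section at t=0.939: each vertex is (1-t)·p0[i] + t·p1[i].
  v1: (1-0.939)·(4.51,1.88) + 0.939·(6.63,2.04) = (6.5007,2.0302)
  v2: (1-0.939)·(2.81,3.05) + 0.939·(5.95,5.75) = (5.7585,5.5853)
  v3: (1-0.939)·(-1.24,3.73) + 0.939·(-2.97,8.15) = (-2.8645,7.8804)
  v4: (1-0.939)·(-4.31,2.08) + 0.939·(-8.28,3.27) = (-8.0378,3.1974)
  v5: (1-0.939)·(-3.37,-0.61) + 0.939·(-8.89,-2.33) = (-8.5533,-2.2251)
  v6: (1-0.939)·(-2.79,-1.59) + 0.939·(-6.57,-4.48) = (-6.3394,-4.3037)
  v7: (1-0.939)·(1.14,-4.65) + 0.939·(1.26,-5.92) = (1.2527,-5.8425)
  v8: (1-0.939)·(3.69,-0.98) + 0.939·(4.6,-1.95) = (4.5445,-1.8908)
Shoelace sum Σ(x_i·y_{i+1} − x_{i+1}·y_i):
  i=1: 6.5007·5.5853 − 5.7585·2.0302 = +24.6172 (running +24.6172)
  i=2: 5.7585·7.8804 − -2.8645·5.5853 = +61.3778 (running +85.9950)
  i=3: -2.8645·3.1974 − -8.0378·7.8804 = +54.1823 (running +140.1772)
  i=4: -8.0378·-2.2251 − -8.5533·3.1974 = +45.2332 (running +185.4104)
  i=5: -8.5533·-4.3037 − -6.3394·-2.2251 = +22.7051 (running +208.1155)
  i=6: -6.3394·-5.8425 − 1.2527·-4.3037 = +42.4294 (running +250.5449)
  i=7: 1.2527·-1.8908 − 4.5445·-5.8425 = +24.1827 (running +274.7277)
  i=8: 4.5445·2.0302 − 6.5007·-1.8908 = +21.5181 (running +296.2457)
Area = |Σ|/2 = |296.2457|/2 = 148.1229

Area at t=0.939: 148.1229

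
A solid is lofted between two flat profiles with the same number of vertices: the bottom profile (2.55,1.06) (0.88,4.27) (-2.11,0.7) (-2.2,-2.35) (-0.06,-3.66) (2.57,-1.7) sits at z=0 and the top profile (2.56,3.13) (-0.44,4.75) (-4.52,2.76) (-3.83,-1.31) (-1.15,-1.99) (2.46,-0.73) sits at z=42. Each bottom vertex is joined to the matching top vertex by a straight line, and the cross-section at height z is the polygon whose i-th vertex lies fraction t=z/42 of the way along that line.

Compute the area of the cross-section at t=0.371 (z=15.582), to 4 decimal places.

Cross-section at t=0.371: each vertex is (1-t)·p0[i] + t·p1[i].
  v1: (1-0.371)·(2.55,1.06) + 0.371·(2.56,3.13) = (2.5537,1.8280)
  v2: (1-0.371)·(0.88,4.27) + 0.371·(-0.44,4.75) = (0.3903,4.4481)
  v3: (1-0.371)·(-2.11,0.7) + 0.371·(-4.52,2.76) = (-3.0041,1.4643)
  v4: (1-0.371)·(-2.2,-2.35) + 0.371·(-3.83,-1.31) = (-2.8047,-1.9642)
  v5: (1-0.371)·(-0.06,-3.66) + 0.371·(-1.15,-1.99) = (-0.4644,-3.0404)
  v6: (1-0.371)·(2.57,-1.7) + 0.371·(2.46,-0.73) = (2.5292,-1.3401)
Shoelace sum Σ(x_i·y_{i+1} − x_{i+1}·y_i):
  i=1: 2.5537·4.4481 − 0.3903·1.8280 = +10.6457 (running +10.6457)
  i=2: 0.3903·1.4643 − -3.0041·4.4481 = +13.9340 (running +24.5797)
  i=3: -3.0041·-1.9642 − -2.8047·1.4643 = +10.0074 (running +34.5871)
  i=4: -2.8047·-3.0404 − -0.4644·-1.9642 = +7.6154 (running +42.2025)
  i=5: -0.4644·-1.3401 − 2.5292·-3.0404 = +8.3122 (running +50.5147)
  i=6: 2.5292·1.8280 − 2.5537·-1.3401 = +8.0456 (running +58.5603)
Area = |Σ|/2 = |58.5603|/2 = 29.2801

Area at t=0.371: 29.2801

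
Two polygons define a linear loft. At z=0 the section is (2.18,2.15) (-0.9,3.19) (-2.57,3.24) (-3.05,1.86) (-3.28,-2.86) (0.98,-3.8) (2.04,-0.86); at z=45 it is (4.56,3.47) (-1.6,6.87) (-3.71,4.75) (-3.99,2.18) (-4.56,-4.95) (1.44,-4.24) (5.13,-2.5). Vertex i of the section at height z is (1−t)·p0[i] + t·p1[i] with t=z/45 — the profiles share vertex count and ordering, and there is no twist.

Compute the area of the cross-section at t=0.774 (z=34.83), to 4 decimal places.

Area at t=0.774: 70.2170

Cross-section at t=0.774: each vertex is (1-t)·p0[i] + t·p1[i].
  v1: (1-0.774)·(2.18,2.15) + 0.774·(4.56,3.47) = (4.0221,3.1717)
  v2: (1-0.774)·(-0.9,3.19) + 0.774·(-1.6,6.87) = (-1.4418,6.0383)
  v3: (1-0.774)·(-2.57,3.24) + 0.774·(-3.71,4.75) = (-3.4524,4.4087)
  v4: (1-0.774)·(-3.05,1.86) + 0.774·(-3.99,2.18) = (-3.7776,2.1077)
  v5: (1-0.774)·(-3.28,-2.86) + 0.774·(-4.56,-4.95) = (-4.2707,-4.4777)
  v6: (1-0.774)·(0.98,-3.8) + 0.774·(1.44,-4.24) = (1.3360,-4.1406)
  v7: (1-0.774)·(2.04,-0.86) + 0.774·(5.13,-2.5) = (4.4317,-2.1294)
Shoelace sum Σ(x_i·y_{i+1} − x_{i+1}·y_i):
  i=1: 4.0221·6.0383 − -1.4418·3.1717 = +28.8598 (running +28.8598)
  i=2: -1.4418·4.4087 − -3.4524·6.0383 = +14.4899 (running +43.3497)
  i=3: -3.4524·2.1077 − -3.7776·4.4087 = +9.3778 (running +52.7275)
  i=4: -3.7776·-4.4777 − -4.2707·2.1077 = +25.9159 (running +78.6435)
  i=5: -4.2707·-4.1406 − 1.3360·-4.4777 = +23.6655 (running +102.3090)
  i=6: 1.3360·-2.1294 − 4.4317·-4.1406 = +15.5046 (running +117.8136)
  i=7: 4.4317·3.1717 − 4.0221·-2.1294 = +22.6203 (running +140.4340)
Area = |Σ|/2 = |140.4340|/2 = 70.2170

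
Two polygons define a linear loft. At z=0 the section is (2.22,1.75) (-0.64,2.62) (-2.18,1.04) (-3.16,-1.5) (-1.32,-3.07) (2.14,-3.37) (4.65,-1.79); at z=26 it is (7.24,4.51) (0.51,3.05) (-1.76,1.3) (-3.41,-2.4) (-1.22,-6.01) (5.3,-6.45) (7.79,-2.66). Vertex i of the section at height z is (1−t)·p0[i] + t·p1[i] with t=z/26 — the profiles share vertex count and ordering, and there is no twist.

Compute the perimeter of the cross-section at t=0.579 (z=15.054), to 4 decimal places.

Cross-section at t=0.579: each vertex is (1-t)·p0[i] + t·p1[i].
  v1: (1-0.579)·(2.22,1.75) + 0.579·(7.24,4.51) = (5.1266,3.3480)
  v2: (1-0.579)·(-0.64,2.62) + 0.579·(0.51,3.05) = (0.0258,2.8690)
  v3: (1-0.579)·(-2.18,1.04) + 0.579·(-1.76,1.3) = (-1.9368,1.1905)
  v4: (1-0.579)·(-3.16,-1.5) + 0.579·(-3.41,-2.4) = (-3.3048,-2.0211)
  v5: (1-0.579)·(-1.32,-3.07) + 0.579·(-1.22,-6.01) = (-1.2621,-4.7723)
  v6: (1-0.579)·(2.14,-3.37) + 0.579·(5.3,-6.45) = (3.9696,-5.1533)
  v7: (1-0.579)·(4.65,-1.79) + 0.579·(7.79,-2.66) = (6.4681,-2.2937)
Perimeter = Σ |v_{i+1} − v_i|:
  edge 1→2: √(-5.1007² + -0.4791²) = 5.1232 (running 5.1232)
  edge 2→3: √(-1.9627² + -1.6784²) = 2.5825 (running 7.7057)
  edge 3→4: √(-1.3679² + -3.2116²) = 3.4908 (running 11.1965)
  edge 4→5: √(2.0427² + -2.7512²) = 3.4266 (running 14.6230)
  edge 5→6: √(5.2317² + -0.3811²) = 5.2456 (running 19.8686)
  edge 6→7: √(2.4984² + 2.8596²) = 3.7973 (running 23.6659)
  edge 7→1: √(-1.3415² + 5.6418²) = 5.7991 (running 29.4650)
Perimeter = 29.4650

Perimeter at t=0.579: 29.4650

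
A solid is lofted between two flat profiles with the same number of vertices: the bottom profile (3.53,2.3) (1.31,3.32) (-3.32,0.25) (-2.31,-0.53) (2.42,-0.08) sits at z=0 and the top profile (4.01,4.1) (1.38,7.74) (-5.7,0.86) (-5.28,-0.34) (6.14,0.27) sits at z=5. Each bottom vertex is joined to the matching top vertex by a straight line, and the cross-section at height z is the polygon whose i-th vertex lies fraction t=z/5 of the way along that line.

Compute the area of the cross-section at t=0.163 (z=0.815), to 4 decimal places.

Cross-section at t=0.163: each vertex is (1-t)·p0[i] + t·p1[i].
  v1: (1-0.163)·(3.53,2.3) + 0.163·(4.01,4.1) = (3.6082,2.5934)
  v2: (1-0.163)·(1.31,3.32) + 0.163·(1.38,7.74) = (1.3214,4.0405)
  v3: (1-0.163)·(-3.32,0.25) + 0.163·(-5.7,0.86) = (-3.7079,0.3494)
  v4: (1-0.163)·(-2.31,-0.53) + 0.163·(-5.28,-0.34) = (-2.7941,-0.4990)
  v5: (1-0.163)·(2.42,-0.08) + 0.163·(6.14,0.27) = (3.0264,-0.0229)
Shoelace sum Σ(x_i·y_{i+1} − x_{i+1}·y_i):
  i=1: 3.6082·4.0405 − 1.3214·2.5934 = +11.1520 (running +11.1520)
  i=2: 1.3214·0.3494 − -3.7079·4.0405 = +15.4435 (running +26.5955)
  i=3: -3.7079·-0.4990 − -2.7941·0.3494 = +2.8267 (running +29.4222)
  i=4: -2.7941·-0.0229 − 3.0264·-0.4990 = +1.5744 (running +30.9966)
  i=5: 3.0264·2.5934 − 3.6082·-0.0229 = +7.9314 (running +38.9280)
Area = |Σ|/2 = |38.9280|/2 = 19.4640

Area at t=0.163: 19.4640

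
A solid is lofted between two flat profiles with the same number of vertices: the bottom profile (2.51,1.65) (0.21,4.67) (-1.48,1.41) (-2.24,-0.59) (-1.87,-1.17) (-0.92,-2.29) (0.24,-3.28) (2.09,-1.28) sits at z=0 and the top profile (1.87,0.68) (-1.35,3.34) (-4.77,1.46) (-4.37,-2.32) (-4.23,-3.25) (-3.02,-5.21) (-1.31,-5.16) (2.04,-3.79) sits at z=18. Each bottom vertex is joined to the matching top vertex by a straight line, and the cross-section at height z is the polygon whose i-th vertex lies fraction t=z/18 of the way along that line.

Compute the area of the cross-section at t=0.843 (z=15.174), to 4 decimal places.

Cross-section at t=0.843: each vertex is (1-t)·p0[i] + t·p1[i].
  v1: (1-0.843)·(2.51,1.65) + 0.843·(1.87,0.68) = (1.9705,0.8323)
  v2: (1-0.843)·(0.21,4.67) + 0.843·(-1.35,3.34) = (-1.1051,3.5488)
  v3: (1-0.843)·(-1.48,1.41) + 0.843·(-4.77,1.46) = (-4.2535,1.4522)
  v4: (1-0.843)·(-2.24,-0.59) + 0.843·(-4.37,-2.32) = (-4.0356,-2.0484)
  v5: (1-0.843)·(-1.87,-1.17) + 0.843·(-4.23,-3.25) = (-3.8595,-2.9234)
  v6: (1-0.843)·(-0.92,-2.29) + 0.843·(-3.02,-5.21) = (-2.6903,-4.7516)
  v7: (1-0.843)·(0.24,-3.28) + 0.843·(-1.31,-5.16) = (-1.0667,-4.8648)
  v8: (1-0.843)·(2.09,-1.28) + 0.843·(2.04,-3.79) = (2.0478,-3.3959)
Shoelace sum Σ(x_i·y_{i+1} − x_{i+1}·y_i):
  i=1: 1.9705·3.5488 − -1.1051·0.8323 = +7.9126 (running +7.9126)
  i=2: -1.1051·1.4522 − -4.2535·3.5488 = +13.4900 (running +21.4026)
  i=3: -4.2535·-2.0484 − -4.0356·1.4522 = +14.5730 (running +35.9757)
  i=4: -4.0356·-2.9234 − -3.8595·-2.0484 = +3.8921 (running +39.8678)
  i=5: -3.8595·-4.7516 − -2.6903·-2.9234 = +10.4736 (running +50.3414)
  i=6: -2.6903·-4.8648 − -1.0667·-4.7516 = +8.0196 (running +58.3610)
  i=7: -1.0667·-3.3959 − 2.0478·-4.8648 = +13.5847 (running +71.9457)
  i=8: 2.0478·0.8323 − 1.9705·-3.3959 = +8.3960 (running +80.3417)
Area = |Σ|/2 = |80.3417|/2 = 40.1709

Area at t=0.843: 40.1709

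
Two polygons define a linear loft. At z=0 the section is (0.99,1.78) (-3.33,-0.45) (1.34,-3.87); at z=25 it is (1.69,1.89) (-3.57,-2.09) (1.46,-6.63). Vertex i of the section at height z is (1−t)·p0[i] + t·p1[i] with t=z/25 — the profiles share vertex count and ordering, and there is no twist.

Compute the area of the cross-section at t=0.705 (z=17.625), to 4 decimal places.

Cross-section at t=0.705: each vertex is (1-t)·p0[i] + t·p1[i].
  v1: (1-0.705)·(0.99,1.78) + 0.705·(1.69,1.89) = (1.4835,1.8576)
  v2: (1-0.705)·(-3.33,-0.45) + 0.705·(-3.57,-2.09) = (-3.4992,-1.6062)
  v3: (1-0.705)·(1.34,-3.87) + 0.705·(1.46,-6.63) = (1.4246,-5.8158)
Shoelace sum Σ(x_i·y_{i+1} − x_{i+1}·y_i):
  i=1: 1.4835·-1.6062 − -3.4992·1.8576 = +4.1171 (running +4.1171)
  i=2: -3.4992·-5.8158 − 1.4246·-1.6062 = +22.6388 (running +26.7560)
  i=3: 1.4246·1.8576 − 1.4835·-5.8158 = +11.2740 (running +38.0300)
Area = |Σ|/2 = |38.0300|/2 = 19.0150

Area at t=0.705: 19.0150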